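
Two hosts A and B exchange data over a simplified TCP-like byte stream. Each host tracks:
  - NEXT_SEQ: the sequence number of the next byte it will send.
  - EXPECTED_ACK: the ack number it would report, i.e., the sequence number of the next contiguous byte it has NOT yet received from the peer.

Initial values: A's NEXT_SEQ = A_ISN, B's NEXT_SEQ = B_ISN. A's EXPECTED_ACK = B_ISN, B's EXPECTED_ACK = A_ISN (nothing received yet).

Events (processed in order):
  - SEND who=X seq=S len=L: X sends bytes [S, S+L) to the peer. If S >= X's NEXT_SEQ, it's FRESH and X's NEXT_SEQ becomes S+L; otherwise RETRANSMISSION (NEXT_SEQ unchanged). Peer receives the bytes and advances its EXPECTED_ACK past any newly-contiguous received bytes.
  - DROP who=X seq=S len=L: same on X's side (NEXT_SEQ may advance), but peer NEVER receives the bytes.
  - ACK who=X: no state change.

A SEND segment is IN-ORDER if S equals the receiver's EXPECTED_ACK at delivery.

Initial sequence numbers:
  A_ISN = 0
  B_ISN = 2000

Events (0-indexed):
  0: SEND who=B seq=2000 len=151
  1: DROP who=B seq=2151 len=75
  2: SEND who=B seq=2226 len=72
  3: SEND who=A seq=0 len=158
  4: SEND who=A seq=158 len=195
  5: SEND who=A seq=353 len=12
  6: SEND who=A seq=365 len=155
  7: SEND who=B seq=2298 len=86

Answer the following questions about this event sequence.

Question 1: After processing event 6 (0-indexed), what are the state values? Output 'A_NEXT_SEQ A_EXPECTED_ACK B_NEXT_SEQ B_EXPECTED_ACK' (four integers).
After event 0: A_seq=0 A_ack=2151 B_seq=2151 B_ack=0
After event 1: A_seq=0 A_ack=2151 B_seq=2226 B_ack=0
After event 2: A_seq=0 A_ack=2151 B_seq=2298 B_ack=0
After event 3: A_seq=158 A_ack=2151 B_seq=2298 B_ack=158
After event 4: A_seq=353 A_ack=2151 B_seq=2298 B_ack=353
After event 5: A_seq=365 A_ack=2151 B_seq=2298 B_ack=365
After event 6: A_seq=520 A_ack=2151 B_seq=2298 B_ack=520

520 2151 2298 520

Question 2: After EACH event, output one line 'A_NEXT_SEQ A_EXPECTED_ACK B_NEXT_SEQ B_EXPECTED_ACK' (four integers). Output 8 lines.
0 2151 2151 0
0 2151 2226 0
0 2151 2298 0
158 2151 2298 158
353 2151 2298 353
365 2151 2298 365
520 2151 2298 520
520 2151 2384 520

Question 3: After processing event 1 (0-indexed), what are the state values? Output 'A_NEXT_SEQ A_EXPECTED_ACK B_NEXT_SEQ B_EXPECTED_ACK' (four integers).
After event 0: A_seq=0 A_ack=2151 B_seq=2151 B_ack=0
After event 1: A_seq=0 A_ack=2151 B_seq=2226 B_ack=0

0 2151 2226 0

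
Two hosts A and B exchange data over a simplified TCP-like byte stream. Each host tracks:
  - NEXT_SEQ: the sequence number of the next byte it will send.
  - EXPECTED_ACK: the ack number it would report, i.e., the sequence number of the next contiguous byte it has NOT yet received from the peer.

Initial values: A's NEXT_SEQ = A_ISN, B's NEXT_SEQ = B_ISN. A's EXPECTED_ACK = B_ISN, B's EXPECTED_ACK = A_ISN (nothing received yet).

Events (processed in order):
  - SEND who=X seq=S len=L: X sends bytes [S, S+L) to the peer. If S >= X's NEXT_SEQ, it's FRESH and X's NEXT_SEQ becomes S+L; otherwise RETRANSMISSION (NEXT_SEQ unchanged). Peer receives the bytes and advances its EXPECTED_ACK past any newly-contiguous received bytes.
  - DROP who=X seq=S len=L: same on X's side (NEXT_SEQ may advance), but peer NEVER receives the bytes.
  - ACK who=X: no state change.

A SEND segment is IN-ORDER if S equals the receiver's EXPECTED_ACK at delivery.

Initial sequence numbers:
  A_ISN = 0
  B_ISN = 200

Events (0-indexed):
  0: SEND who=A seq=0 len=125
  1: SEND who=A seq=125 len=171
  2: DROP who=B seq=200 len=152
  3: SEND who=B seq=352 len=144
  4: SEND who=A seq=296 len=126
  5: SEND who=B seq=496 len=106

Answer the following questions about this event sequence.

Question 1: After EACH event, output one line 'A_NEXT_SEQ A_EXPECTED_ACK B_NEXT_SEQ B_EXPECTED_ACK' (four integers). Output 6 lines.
125 200 200 125
296 200 200 296
296 200 352 296
296 200 496 296
422 200 496 422
422 200 602 422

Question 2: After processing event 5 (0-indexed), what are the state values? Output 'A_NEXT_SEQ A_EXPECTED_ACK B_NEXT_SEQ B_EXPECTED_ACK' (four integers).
After event 0: A_seq=125 A_ack=200 B_seq=200 B_ack=125
After event 1: A_seq=296 A_ack=200 B_seq=200 B_ack=296
After event 2: A_seq=296 A_ack=200 B_seq=352 B_ack=296
After event 3: A_seq=296 A_ack=200 B_seq=496 B_ack=296
After event 4: A_seq=422 A_ack=200 B_seq=496 B_ack=422
After event 5: A_seq=422 A_ack=200 B_seq=602 B_ack=422

422 200 602 422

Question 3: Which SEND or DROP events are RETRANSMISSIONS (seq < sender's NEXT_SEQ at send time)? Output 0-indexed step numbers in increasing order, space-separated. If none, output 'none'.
Step 0: SEND seq=0 -> fresh
Step 1: SEND seq=125 -> fresh
Step 2: DROP seq=200 -> fresh
Step 3: SEND seq=352 -> fresh
Step 4: SEND seq=296 -> fresh
Step 5: SEND seq=496 -> fresh

Answer: none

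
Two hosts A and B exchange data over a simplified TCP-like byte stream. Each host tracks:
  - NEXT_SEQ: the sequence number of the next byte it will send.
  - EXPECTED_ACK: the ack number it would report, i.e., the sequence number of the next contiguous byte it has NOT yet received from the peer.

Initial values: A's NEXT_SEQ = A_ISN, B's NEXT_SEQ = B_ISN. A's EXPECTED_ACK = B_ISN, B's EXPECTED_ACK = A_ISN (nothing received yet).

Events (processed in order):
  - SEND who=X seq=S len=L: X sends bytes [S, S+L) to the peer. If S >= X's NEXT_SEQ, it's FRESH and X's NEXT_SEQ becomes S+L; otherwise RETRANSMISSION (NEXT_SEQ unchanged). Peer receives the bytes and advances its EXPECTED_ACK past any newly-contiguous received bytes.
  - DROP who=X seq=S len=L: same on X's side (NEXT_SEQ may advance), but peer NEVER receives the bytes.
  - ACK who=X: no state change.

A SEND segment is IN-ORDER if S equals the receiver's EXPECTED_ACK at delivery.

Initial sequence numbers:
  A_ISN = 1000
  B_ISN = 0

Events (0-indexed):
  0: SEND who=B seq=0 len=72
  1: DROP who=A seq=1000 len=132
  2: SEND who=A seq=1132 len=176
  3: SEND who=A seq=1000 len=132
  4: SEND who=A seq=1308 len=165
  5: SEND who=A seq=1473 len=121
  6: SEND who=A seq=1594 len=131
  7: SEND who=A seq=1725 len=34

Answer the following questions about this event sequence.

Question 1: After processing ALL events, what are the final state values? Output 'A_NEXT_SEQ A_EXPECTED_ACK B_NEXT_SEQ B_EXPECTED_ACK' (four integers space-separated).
After event 0: A_seq=1000 A_ack=72 B_seq=72 B_ack=1000
After event 1: A_seq=1132 A_ack=72 B_seq=72 B_ack=1000
After event 2: A_seq=1308 A_ack=72 B_seq=72 B_ack=1000
After event 3: A_seq=1308 A_ack=72 B_seq=72 B_ack=1308
After event 4: A_seq=1473 A_ack=72 B_seq=72 B_ack=1473
After event 5: A_seq=1594 A_ack=72 B_seq=72 B_ack=1594
After event 6: A_seq=1725 A_ack=72 B_seq=72 B_ack=1725
After event 7: A_seq=1759 A_ack=72 B_seq=72 B_ack=1759

Answer: 1759 72 72 1759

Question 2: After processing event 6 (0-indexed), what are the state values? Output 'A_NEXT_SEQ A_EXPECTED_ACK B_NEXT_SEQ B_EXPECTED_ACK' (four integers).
After event 0: A_seq=1000 A_ack=72 B_seq=72 B_ack=1000
After event 1: A_seq=1132 A_ack=72 B_seq=72 B_ack=1000
After event 2: A_seq=1308 A_ack=72 B_seq=72 B_ack=1000
After event 3: A_seq=1308 A_ack=72 B_seq=72 B_ack=1308
After event 4: A_seq=1473 A_ack=72 B_seq=72 B_ack=1473
After event 5: A_seq=1594 A_ack=72 B_seq=72 B_ack=1594
After event 6: A_seq=1725 A_ack=72 B_seq=72 B_ack=1725

1725 72 72 1725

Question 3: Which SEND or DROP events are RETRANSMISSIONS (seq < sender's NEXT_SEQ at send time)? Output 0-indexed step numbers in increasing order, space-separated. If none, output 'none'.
Step 0: SEND seq=0 -> fresh
Step 1: DROP seq=1000 -> fresh
Step 2: SEND seq=1132 -> fresh
Step 3: SEND seq=1000 -> retransmit
Step 4: SEND seq=1308 -> fresh
Step 5: SEND seq=1473 -> fresh
Step 6: SEND seq=1594 -> fresh
Step 7: SEND seq=1725 -> fresh

Answer: 3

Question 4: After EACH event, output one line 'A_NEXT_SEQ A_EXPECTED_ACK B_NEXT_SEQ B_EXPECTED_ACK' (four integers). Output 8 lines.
1000 72 72 1000
1132 72 72 1000
1308 72 72 1000
1308 72 72 1308
1473 72 72 1473
1594 72 72 1594
1725 72 72 1725
1759 72 72 1759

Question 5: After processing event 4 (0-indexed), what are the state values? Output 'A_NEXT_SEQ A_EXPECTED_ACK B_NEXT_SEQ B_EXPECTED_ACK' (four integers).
After event 0: A_seq=1000 A_ack=72 B_seq=72 B_ack=1000
After event 1: A_seq=1132 A_ack=72 B_seq=72 B_ack=1000
After event 2: A_seq=1308 A_ack=72 B_seq=72 B_ack=1000
After event 3: A_seq=1308 A_ack=72 B_seq=72 B_ack=1308
After event 4: A_seq=1473 A_ack=72 B_seq=72 B_ack=1473

1473 72 72 1473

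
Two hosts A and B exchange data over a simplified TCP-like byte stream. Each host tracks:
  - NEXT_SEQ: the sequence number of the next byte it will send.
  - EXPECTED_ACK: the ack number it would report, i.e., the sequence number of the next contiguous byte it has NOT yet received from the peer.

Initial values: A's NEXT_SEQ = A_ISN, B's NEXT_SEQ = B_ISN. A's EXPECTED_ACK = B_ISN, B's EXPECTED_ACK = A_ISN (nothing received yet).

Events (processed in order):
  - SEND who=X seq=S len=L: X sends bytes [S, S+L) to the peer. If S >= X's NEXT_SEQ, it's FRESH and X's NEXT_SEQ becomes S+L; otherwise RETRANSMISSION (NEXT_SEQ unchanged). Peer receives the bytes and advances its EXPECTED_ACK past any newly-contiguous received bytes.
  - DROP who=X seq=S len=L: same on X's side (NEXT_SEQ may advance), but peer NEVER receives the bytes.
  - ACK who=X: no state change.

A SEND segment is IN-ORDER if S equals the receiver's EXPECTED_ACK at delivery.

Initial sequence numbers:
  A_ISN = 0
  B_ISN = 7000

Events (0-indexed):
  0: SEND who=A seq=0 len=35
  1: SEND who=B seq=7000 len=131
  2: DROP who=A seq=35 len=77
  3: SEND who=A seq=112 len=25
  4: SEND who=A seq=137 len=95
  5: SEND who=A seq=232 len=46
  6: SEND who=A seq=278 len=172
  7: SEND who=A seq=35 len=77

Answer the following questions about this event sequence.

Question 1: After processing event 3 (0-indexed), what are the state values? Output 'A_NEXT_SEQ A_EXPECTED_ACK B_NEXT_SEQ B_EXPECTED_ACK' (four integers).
After event 0: A_seq=35 A_ack=7000 B_seq=7000 B_ack=35
After event 1: A_seq=35 A_ack=7131 B_seq=7131 B_ack=35
After event 2: A_seq=112 A_ack=7131 B_seq=7131 B_ack=35
After event 3: A_seq=137 A_ack=7131 B_seq=7131 B_ack=35

137 7131 7131 35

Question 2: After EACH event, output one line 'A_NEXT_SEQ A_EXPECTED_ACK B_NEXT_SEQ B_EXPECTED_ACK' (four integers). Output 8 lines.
35 7000 7000 35
35 7131 7131 35
112 7131 7131 35
137 7131 7131 35
232 7131 7131 35
278 7131 7131 35
450 7131 7131 35
450 7131 7131 450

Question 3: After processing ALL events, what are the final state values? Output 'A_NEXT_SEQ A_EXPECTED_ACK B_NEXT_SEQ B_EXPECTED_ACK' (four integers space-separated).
After event 0: A_seq=35 A_ack=7000 B_seq=7000 B_ack=35
After event 1: A_seq=35 A_ack=7131 B_seq=7131 B_ack=35
After event 2: A_seq=112 A_ack=7131 B_seq=7131 B_ack=35
After event 3: A_seq=137 A_ack=7131 B_seq=7131 B_ack=35
After event 4: A_seq=232 A_ack=7131 B_seq=7131 B_ack=35
After event 5: A_seq=278 A_ack=7131 B_seq=7131 B_ack=35
After event 6: A_seq=450 A_ack=7131 B_seq=7131 B_ack=35
After event 7: A_seq=450 A_ack=7131 B_seq=7131 B_ack=450

Answer: 450 7131 7131 450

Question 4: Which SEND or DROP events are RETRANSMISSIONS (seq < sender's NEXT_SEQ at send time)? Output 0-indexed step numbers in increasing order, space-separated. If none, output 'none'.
Answer: 7

Derivation:
Step 0: SEND seq=0 -> fresh
Step 1: SEND seq=7000 -> fresh
Step 2: DROP seq=35 -> fresh
Step 3: SEND seq=112 -> fresh
Step 4: SEND seq=137 -> fresh
Step 5: SEND seq=232 -> fresh
Step 6: SEND seq=278 -> fresh
Step 7: SEND seq=35 -> retransmit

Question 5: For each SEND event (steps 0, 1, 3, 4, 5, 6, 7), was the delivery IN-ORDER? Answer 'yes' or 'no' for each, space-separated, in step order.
Answer: yes yes no no no no yes

Derivation:
Step 0: SEND seq=0 -> in-order
Step 1: SEND seq=7000 -> in-order
Step 3: SEND seq=112 -> out-of-order
Step 4: SEND seq=137 -> out-of-order
Step 5: SEND seq=232 -> out-of-order
Step 6: SEND seq=278 -> out-of-order
Step 7: SEND seq=35 -> in-order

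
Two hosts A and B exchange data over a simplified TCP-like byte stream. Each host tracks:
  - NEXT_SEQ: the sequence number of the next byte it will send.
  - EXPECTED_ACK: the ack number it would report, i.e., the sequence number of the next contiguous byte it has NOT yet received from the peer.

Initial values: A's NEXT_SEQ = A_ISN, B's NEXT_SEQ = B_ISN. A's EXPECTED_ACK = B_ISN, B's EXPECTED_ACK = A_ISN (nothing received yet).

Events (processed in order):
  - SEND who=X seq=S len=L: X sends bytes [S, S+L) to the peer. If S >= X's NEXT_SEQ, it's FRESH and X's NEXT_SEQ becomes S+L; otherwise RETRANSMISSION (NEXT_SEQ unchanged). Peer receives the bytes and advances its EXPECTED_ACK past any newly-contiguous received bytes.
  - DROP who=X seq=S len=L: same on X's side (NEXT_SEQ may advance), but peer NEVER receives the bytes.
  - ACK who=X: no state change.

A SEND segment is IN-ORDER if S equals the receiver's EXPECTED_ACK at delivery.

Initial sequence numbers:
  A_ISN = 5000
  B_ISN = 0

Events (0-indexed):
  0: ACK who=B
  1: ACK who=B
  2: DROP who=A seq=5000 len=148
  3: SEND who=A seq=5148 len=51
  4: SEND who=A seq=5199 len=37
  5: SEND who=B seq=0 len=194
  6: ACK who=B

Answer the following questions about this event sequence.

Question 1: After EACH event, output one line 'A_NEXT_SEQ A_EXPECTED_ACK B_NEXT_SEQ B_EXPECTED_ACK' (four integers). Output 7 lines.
5000 0 0 5000
5000 0 0 5000
5148 0 0 5000
5199 0 0 5000
5236 0 0 5000
5236 194 194 5000
5236 194 194 5000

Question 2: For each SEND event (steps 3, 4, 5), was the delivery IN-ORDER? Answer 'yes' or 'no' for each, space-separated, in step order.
Answer: no no yes

Derivation:
Step 3: SEND seq=5148 -> out-of-order
Step 4: SEND seq=5199 -> out-of-order
Step 5: SEND seq=0 -> in-order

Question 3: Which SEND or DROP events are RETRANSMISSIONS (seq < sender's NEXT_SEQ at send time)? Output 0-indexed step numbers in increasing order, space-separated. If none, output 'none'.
Answer: none

Derivation:
Step 2: DROP seq=5000 -> fresh
Step 3: SEND seq=5148 -> fresh
Step 4: SEND seq=5199 -> fresh
Step 5: SEND seq=0 -> fresh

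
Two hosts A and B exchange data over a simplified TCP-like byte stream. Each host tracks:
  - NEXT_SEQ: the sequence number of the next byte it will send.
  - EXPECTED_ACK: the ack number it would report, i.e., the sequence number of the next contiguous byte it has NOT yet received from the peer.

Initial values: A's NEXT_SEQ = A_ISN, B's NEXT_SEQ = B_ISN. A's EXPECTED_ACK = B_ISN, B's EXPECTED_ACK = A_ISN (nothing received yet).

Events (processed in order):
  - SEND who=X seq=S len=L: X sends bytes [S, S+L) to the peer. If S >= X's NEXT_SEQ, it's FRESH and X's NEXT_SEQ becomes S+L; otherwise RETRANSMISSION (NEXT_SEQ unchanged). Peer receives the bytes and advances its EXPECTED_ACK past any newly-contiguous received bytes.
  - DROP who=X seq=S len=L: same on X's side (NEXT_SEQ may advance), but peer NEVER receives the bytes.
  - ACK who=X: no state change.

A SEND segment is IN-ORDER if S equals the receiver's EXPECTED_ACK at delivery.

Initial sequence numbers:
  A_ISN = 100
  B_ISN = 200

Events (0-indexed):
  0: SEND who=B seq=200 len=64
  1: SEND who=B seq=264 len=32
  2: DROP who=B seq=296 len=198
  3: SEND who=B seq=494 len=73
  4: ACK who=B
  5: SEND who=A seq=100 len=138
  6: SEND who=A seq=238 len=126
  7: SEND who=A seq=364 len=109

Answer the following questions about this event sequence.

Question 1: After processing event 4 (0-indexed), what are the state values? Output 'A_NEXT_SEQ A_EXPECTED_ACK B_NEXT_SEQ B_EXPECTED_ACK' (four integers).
After event 0: A_seq=100 A_ack=264 B_seq=264 B_ack=100
After event 1: A_seq=100 A_ack=296 B_seq=296 B_ack=100
After event 2: A_seq=100 A_ack=296 B_seq=494 B_ack=100
After event 3: A_seq=100 A_ack=296 B_seq=567 B_ack=100
After event 4: A_seq=100 A_ack=296 B_seq=567 B_ack=100

100 296 567 100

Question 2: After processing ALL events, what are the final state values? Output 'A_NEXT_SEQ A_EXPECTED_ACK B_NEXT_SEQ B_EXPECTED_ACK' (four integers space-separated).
After event 0: A_seq=100 A_ack=264 B_seq=264 B_ack=100
After event 1: A_seq=100 A_ack=296 B_seq=296 B_ack=100
After event 2: A_seq=100 A_ack=296 B_seq=494 B_ack=100
After event 3: A_seq=100 A_ack=296 B_seq=567 B_ack=100
After event 4: A_seq=100 A_ack=296 B_seq=567 B_ack=100
After event 5: A_seq=238 A_ack=296 B_seq=567 B_ack=238
After event 6: A_seq=364 A_ack=296 B_seq=567 B_ack=364
After event 7: A_seq=473 A_ack=296 B_seq=567 B_ack=473

Answer: 473 296 567 473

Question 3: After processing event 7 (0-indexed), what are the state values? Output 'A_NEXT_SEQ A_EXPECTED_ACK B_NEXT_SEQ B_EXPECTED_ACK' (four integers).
After event 0: A_seq=100 A_ack=264 B_seq=264 B_ack=100
After event 1: A_seq=100 A_ack=296 B_seq=296 B_ack=100
After event 2: A_seq=100 A_ack=296 B_seq=494 B_ack=100
After event 3: A_seq=100 A_ack=296 B_seq=567 B_ack=100
After event 4: A_seq=100 A_ack=296 B_seq=567 B_ack=100
After event 5: A_seq=238 A_ack=296 B_seq=567 B_ack=238
After event 6: A_seq=364 A_ack=296 B_seq=567 B_ack=364
After event 7: A_seq=473 A_ack=296 B_seq=567 B_ack=473

473 296 567 473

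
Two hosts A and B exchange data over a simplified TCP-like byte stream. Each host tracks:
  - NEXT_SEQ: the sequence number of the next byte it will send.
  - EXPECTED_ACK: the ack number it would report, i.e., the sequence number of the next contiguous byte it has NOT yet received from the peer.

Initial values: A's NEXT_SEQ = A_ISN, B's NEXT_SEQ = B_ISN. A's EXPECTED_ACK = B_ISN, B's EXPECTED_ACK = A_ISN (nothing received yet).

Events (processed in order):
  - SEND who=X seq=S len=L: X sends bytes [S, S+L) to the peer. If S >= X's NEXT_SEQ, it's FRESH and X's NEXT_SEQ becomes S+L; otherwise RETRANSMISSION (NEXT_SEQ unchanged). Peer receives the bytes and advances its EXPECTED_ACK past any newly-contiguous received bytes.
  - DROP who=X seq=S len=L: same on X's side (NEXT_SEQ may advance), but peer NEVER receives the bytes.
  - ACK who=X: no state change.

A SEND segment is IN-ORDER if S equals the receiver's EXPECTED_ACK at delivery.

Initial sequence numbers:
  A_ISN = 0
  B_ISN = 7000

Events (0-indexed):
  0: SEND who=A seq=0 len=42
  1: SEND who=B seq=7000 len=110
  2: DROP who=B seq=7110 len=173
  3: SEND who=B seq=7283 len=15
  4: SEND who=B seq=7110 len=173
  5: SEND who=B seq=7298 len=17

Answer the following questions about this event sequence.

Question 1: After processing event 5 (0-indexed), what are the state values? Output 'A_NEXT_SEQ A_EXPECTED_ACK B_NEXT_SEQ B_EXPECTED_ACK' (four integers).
After event 0: A_seq=42 A_ack=7000 B_seq=7000 B_ack=42
After event 1: A_seq=42 A_ack=7110 B_seq=7110 B_ack=42
After event 2: A_seq=42 A_ack=7110 B_seq=7283 B_ack=42
After event 3: A_seq=42 A_ack=7110 B_seq=7298 B_ack=42
After event 4: A_seq=42 A_ack=7298 B_seq=7298 B_ack=42
After event 5: A_seq=42 A_ack=7315 B_seq=7315 B_ack=42

42 7315 7315 42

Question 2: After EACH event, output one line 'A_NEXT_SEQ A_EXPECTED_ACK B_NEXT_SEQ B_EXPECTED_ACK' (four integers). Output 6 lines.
42 7000 7000 42
42 7110 7110 42
42 7110 7283 42
42 7110 7298 42
42 7298 7298 42
42 7315 7315 42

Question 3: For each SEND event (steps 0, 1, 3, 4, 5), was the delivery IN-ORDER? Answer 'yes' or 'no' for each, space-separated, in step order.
Step 0: SEND seq=0 -> in-order
Step 1: SEND seq=7000 -> in-order
Step 3: SEND seq=7283 -> out-of-order
Step 4: SEND seq=7110 -> in-order
Step 5: SEND seq=7298 -> in-order

Answer: yes yes no yes yes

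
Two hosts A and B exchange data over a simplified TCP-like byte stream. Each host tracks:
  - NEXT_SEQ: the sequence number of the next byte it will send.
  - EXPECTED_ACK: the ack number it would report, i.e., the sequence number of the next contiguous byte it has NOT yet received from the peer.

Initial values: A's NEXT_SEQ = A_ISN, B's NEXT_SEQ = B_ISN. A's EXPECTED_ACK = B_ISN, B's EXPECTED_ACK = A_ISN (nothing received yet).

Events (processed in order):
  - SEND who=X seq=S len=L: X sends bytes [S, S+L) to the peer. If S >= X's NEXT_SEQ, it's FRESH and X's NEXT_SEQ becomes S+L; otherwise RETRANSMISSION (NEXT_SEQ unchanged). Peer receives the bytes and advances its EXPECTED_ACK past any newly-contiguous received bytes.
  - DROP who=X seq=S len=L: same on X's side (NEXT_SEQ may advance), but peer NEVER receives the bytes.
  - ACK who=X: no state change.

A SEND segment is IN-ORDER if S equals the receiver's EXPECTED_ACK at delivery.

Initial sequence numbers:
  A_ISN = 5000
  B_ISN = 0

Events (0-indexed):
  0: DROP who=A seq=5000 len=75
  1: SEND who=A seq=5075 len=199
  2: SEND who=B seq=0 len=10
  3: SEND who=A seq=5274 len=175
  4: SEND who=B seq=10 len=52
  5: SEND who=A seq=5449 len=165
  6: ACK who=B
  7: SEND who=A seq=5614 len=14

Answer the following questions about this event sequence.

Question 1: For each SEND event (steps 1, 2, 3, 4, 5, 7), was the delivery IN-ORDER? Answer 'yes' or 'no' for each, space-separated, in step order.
Answer: no yes no yes no no

Derivation:
Step 1: SEND seq=5075 -> out-of-order
Step 2: SEND seq=0 -> in-order
Step 3: SEND seq=5274 -> out-of-order
Step 4: SEND seq=10 -> in-order
Step 5: SEND seq=5449 -> out-of-order
Step 7: SEND seq=5614 -> out-of-order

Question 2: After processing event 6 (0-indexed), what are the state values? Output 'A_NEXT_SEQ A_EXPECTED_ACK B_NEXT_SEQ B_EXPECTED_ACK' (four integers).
After event 0: A_seq=5075 A_ack=0 B_seq=0 B_ack=5000
After event 1: A_seq=5274 A_ack=0 B_seq=0 B_ack=5000
After event 2: A_seq=5274 A_ack=10 B_seq=10 B_ack=5000
After event 3: A_seq=5449 A_ack=10 B_seq=10 B_ack=5000
After event 4: A_seq=5449 A_ack=62 B_seq=62 B_ack=5000
After event 5: A_seq=5614 A_ack=62 B_seq=62 B_ack=5000
After event 6: A_seq=5614 A_ack=62 B_seq=62 B_ack=5000

5614 62 62 5000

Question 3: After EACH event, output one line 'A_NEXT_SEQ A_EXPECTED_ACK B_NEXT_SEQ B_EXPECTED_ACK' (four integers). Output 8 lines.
5075 0 0 5000
5274 0 0 5000
5274 10 10 5000
5449 10 10 5000
5449 62 62 5000
5614 62 62 5000
5614 62 62 5000
5628 62 62 5000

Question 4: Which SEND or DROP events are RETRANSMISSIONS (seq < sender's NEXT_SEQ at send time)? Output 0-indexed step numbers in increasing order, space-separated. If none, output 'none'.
Answer: none

Derivation:
Step 0: DROP seq=5000 -> fresh
Step 1: SEND seq=5075 -> fresh
Step 2: SEND seq=0 -> fresh
Step 3: SEND seq=5274 -> fresh
Step 4: SEND seq=10 -> fresh
Step 5: SEND seq=5449 -> fresh
Step 7: SEND seq=5614 -> fresh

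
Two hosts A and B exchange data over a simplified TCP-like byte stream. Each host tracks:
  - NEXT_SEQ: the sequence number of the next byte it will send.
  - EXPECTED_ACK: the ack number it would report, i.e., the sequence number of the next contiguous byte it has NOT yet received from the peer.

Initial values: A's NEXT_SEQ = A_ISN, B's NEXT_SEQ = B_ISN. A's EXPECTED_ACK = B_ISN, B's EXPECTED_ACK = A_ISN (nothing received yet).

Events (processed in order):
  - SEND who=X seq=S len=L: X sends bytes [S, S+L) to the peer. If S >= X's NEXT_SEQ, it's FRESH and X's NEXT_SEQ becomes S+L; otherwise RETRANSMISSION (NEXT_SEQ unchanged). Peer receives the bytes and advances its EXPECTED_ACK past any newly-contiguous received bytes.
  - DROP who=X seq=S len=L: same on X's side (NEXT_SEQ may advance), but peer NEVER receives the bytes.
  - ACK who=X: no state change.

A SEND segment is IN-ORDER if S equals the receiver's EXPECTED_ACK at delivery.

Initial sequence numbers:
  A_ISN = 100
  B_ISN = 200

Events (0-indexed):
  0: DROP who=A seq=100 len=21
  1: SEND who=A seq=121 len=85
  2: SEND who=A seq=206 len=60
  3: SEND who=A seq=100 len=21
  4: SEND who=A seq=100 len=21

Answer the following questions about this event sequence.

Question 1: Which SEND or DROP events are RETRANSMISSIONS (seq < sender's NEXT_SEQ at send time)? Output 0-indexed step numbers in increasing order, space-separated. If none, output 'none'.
Step 0: DROP seq=100 -> fresh
Step 1: SEND seq=121 -> fresh
Step 2: SEND seq=206 -> fresh
Step 3: SEND seq=100 -> retransmit
Step 4: SEND seq=100 -> retransmit

Answer: 3 4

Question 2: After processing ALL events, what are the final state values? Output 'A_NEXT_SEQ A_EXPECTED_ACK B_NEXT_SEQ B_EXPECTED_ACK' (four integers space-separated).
After event 0: A_seq=121 A_ack=200 B_seq=200 B_ack=100
After event 1: A_seq=206 A_ack=200 B_seq=200 B_ack=100
After event 2: A_seq=266 A_ack=200 B_seq=200 B_ack=100
After event 3: A_seq=266 A_ack=200 B_seq=200 B_ack=266
After event 4: A_seq=266 A_ack=200 B_seq=200 B_ack=266

Answer: 266 200 200 266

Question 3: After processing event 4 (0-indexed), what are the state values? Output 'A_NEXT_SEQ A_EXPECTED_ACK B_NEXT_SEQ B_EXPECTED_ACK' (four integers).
After event 0: A_seq=121 A_ack=200 B_seq=200 B_ack=100
After event 1: A_seq=206 A_ack=200 B_seq=200 B_ack=100
After event 2: A_seq=266 A_ack=200 B_seq=200 B_ack=100
After event 3: A_seq=266 A_ack=200 B_seq=200 B_ack=266
After event 4: A_seq=266 A_ack=200 B_seq=200 B_ack=266

266 200 200 266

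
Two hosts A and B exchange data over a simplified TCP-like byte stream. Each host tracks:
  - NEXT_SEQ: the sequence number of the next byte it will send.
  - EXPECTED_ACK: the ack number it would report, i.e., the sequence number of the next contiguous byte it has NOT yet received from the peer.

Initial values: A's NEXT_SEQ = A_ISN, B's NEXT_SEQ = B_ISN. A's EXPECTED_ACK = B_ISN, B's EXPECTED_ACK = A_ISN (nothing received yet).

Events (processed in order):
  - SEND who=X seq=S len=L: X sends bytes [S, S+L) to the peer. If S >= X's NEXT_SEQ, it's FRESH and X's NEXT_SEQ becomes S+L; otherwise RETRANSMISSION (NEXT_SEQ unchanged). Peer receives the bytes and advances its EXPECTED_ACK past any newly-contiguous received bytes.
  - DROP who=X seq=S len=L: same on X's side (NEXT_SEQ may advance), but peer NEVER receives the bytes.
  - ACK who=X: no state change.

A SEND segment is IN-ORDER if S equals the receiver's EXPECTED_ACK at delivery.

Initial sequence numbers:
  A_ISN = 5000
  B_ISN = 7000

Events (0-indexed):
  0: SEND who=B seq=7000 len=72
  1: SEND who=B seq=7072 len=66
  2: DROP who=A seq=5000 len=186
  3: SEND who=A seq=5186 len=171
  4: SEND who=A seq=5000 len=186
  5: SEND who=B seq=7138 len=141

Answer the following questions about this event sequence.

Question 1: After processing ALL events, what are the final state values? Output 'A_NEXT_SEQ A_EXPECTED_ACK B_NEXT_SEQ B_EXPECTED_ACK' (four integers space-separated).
After event 0: A_seq=5000 A_ack=7072 B_seq=7072 B_ack=5000
After event 1: A_seq=5000 A_ack=7138 B_seq=7138 B_ack=5000
After event 2: A_seq=5186 A_ack=7138 B_seq=7138 B_ack=5000
After event 3: A_seq=5357 A_ack=7138 B_seq=7138 B_ack=5000
After event 4: A_seq=5357 A_ack=7138 B_seq=7138 B_ack=5357
After event 5: A_seq=5357 A_ack=7279 B_seq=7279 B_ack=5357

Answer: 5357 7279 7279 5357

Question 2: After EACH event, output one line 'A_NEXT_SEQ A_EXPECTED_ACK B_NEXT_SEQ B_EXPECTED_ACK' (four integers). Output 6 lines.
5000 7072 7072 5000
5000 7138 7138 5000
5186 7138 7138 5000
5357 7138 7138 5000
5357 7138 7138 5357
5357 7279 7279 5357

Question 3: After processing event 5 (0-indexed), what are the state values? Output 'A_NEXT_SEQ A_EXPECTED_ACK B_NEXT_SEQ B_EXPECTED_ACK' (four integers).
After event 0: A_seq=5000 A_ack=7072 B_seq=7072 B_ack=5000
After event 1: A_seq=5000 A_ack=7138 B_seq=7138 B_ack=5000
After event 2: A_seq=5186 A_ack=7138 B_seq=7138 B_ack=5000
After event 3: A_seq=5357 A_ack=7138 B_seq=7138 B_ack=5000
After event 4: A_seq=5357 A_ack=7138 B_seq=7138 B_ack=5357
After event 5: A_seq=5357 A_ack=7279 B_seq=7279 B_ack=5357

5357 7279 7279 5357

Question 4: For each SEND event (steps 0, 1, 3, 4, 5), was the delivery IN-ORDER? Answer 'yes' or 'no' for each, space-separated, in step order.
Step 0: SEND seq=7000 -> in-order
Step 1: SEND seq=7072 -> in-order
Step 3: SEND seq=5186 -> out-of-order
Step 4: SEND seq=5000 -> in-order
Step 5: SEND seq=7138 -> in-order

Answer: yes yes no yes yes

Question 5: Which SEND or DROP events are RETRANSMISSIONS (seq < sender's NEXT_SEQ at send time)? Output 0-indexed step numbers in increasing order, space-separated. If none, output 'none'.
Answer: 4

Derivation:
Step 0: SEND seq=7000 -> fresh
Step 1: SEND seq=7072 -> fresh
Step 2: DROP seq=5000 -> fresh
Step 3: SEND seq=5186 -> fresh
Step 4: SEND seq=5000 -> retransmit
Step 5: SEND seq=7138 -> fresh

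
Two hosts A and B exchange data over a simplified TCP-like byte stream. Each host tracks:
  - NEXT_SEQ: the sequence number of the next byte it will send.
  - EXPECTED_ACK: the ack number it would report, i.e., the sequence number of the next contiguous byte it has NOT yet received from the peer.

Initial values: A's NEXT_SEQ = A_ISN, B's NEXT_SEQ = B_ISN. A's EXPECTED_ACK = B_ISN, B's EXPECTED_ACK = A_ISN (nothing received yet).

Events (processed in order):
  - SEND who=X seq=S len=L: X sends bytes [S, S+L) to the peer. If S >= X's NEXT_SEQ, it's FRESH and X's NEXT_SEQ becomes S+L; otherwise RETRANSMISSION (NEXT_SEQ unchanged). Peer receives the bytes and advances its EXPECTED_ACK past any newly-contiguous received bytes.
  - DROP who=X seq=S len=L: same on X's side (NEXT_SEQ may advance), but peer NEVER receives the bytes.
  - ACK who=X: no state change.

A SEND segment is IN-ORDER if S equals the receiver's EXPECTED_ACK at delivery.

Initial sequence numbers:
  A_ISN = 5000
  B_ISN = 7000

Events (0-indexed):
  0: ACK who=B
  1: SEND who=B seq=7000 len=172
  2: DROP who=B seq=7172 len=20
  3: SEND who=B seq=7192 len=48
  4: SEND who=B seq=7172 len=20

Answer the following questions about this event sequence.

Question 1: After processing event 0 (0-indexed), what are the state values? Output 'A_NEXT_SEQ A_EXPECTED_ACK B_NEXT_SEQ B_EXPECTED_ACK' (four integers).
After event 0: A_seq=5000 A_ack=7000 B_seq=7000 B_ack=5000

5000 7000 7000 5000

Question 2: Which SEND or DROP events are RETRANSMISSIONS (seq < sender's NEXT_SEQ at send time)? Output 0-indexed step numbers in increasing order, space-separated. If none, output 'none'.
Answer: 4

Derivation:
Step 1: SEND seq=7000 -> fresh
Step 2: DROP seq=7172 -> fresh
Step 3: SEND seq=7192 -> fresh
Step 4: SEND seq=7172 -> retransmit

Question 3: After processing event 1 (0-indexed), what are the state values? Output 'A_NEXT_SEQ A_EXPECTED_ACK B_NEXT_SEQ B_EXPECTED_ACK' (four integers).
After event 0: A_seq=5000 A_ack=7000 B_seq=7000 B_ack=5000
After event 1: A_seq=5000 A_ack=7172 B_seq=7172 B_ack=5000

5000 7172 7172 5000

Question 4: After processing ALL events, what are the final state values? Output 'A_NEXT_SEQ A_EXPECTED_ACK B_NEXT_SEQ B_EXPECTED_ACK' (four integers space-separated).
After event 0: A_seq=5000 A_ack=7000 B_seq=7000 B_ack=5000
After event 1: A_seq=5000 A_ack=7172 B_seq=7172 B_ack=5000
After event 2: A_seq=5000 A_ack=7172 B_seq=7192 B_ack=5000
After event 3: A_seq=5000 A_ack=7172 B_seq=7240 B_ack=5000
After event 4: A_seq=5000 A_ack=7240 B_seq=7240 B_ack=5000

Answer: 5000 7240 7240 5000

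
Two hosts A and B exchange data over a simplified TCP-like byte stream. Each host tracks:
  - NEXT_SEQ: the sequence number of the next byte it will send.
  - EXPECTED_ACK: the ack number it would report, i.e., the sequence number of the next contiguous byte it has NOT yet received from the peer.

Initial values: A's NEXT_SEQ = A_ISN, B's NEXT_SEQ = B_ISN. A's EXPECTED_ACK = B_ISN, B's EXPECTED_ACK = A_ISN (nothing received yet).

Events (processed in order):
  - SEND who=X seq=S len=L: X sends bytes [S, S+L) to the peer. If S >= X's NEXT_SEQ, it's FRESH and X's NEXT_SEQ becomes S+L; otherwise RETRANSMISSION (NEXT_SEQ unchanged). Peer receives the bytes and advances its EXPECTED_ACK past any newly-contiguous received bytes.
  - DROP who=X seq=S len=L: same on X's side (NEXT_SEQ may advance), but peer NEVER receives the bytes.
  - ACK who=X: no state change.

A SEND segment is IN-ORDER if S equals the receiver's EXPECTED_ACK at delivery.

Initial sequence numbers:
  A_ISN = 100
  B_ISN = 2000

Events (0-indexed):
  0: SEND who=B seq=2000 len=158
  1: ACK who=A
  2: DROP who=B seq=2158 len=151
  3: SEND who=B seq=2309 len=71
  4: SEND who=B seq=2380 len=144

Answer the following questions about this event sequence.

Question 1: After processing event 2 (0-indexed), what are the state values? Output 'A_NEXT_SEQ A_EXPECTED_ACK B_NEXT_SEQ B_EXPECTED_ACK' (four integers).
After event 0: A_seq=100 A_ack=2158 B_seq=2158 B_ack=100
After event 1: A_seq=100 A_ack=2158 B_seq=2158 B_ack=100
After event 2: A_seq=100 A_ack=2158 B_seq=2309 B_ack=100

100 2158 2309 100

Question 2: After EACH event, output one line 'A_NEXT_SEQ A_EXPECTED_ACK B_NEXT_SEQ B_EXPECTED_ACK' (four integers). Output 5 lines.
100 2158 2158 100
100 2158 2158 100
100 2158 2309 100
100 2158 2380 100
100 2158 2524 100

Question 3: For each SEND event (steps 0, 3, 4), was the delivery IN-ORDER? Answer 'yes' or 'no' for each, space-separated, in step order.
Step 0: SEND seq=2000 -> in-order
Step 3: SEND seq=2309 -> out-of-order
Step 4: SEND seq=2380 -> out-of-order

Answer: yes no no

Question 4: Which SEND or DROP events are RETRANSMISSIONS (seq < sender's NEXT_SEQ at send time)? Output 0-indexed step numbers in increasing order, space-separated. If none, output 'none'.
Step 0: SEND seq=2000 -> fresh
Step 2: DROP seq=2158 -> fresh
Step 3: SEND seq=2309 -> fresh
Step 4: SEND seq=2380 -> fresh

Answer: none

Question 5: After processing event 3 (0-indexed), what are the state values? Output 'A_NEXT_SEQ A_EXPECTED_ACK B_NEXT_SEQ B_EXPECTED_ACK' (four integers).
After event 0: A_seq=100 A_ack=2158 B_seq=2158 B_ack=100
After event 1: A_seq=100 A_ack=2158 B_seq=2158 B_ack=100
After event 2: A_seq=100 A_ack=2158 B_seq=2309 B_ack=100
After event 3: A_seq=100 A_ack=2158 B_seq=2380 B_ack=100

100 2158 2380 100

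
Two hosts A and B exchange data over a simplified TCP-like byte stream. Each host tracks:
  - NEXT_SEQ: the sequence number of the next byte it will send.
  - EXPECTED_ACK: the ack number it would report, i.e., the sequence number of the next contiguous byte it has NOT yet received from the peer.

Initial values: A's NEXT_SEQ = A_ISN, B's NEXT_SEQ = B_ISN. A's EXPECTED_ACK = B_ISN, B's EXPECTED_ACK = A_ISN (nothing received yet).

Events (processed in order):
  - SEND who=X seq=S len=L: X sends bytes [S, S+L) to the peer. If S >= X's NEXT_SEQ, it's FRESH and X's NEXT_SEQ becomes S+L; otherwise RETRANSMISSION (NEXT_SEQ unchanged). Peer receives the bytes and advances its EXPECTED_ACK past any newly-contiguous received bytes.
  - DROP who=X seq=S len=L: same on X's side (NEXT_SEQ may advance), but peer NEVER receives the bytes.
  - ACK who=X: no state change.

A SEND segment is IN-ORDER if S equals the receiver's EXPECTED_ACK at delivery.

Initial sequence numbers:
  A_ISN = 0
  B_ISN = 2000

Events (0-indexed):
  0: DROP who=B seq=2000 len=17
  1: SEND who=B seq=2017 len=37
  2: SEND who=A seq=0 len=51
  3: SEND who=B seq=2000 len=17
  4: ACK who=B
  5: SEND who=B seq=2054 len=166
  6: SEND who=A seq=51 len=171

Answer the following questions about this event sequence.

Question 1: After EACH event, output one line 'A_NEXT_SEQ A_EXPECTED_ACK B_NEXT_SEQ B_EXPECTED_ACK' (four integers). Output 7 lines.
0 2000 2017 0
0 2000 2054 0
51 2000 2054 51
51 2054 2054 51
51 2054 2054 51
51 2220 2220 51
222 2220 2220 222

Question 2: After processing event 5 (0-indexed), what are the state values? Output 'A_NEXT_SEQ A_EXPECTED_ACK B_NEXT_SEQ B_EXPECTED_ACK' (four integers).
After event 0: A_seq=0 A_ack=2000 B_seq=2017 B_ack=0
After event 1: A_seq=0 A_ack=2000 B_seq=2054 B_ack=0
After event 2: A_seq=51 A_ack=2000 B_seq=2054 B_ack=51
After event 3: A_seq=51 A_ack=2054 B_seq=2054 B_ack=51
After event 4: A_seq=51 A_ack=2054 B_seq=2054 B_ack=51
After event 5: A_seq=51 A_ack=2220 B_seq=2220 B_ack=51

51 2220 2220 51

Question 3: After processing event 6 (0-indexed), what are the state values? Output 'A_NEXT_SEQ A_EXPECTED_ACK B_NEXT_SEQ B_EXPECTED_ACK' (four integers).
After event 0: A_seq=0 A_ack=2000 B_seq=2017 B_ack=0
After event 1: A_seq=0 A_ack=2000 B_seq=2054 B_ack=0
After event 2: A_seq=51 A_ack=2000 B_seq=2054 B_ack=51
After event 3: A_seq=51 A_ack=2054 B_seq=2054 B_ack=51
After event 4: A_seq=51 A_ack=2054 B_seq=2054 B_ack=51
After event 5: A_seq=51 A_ack=2220 B_seq=2220 B_ack=51
After event 6: A_seq=222 A_ack=2220 B_seq=2220 B_ack=222

222 2220 2220 222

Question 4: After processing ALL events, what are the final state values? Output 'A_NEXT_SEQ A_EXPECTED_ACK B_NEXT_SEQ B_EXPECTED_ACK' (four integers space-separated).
After event 0: A_seq=0 A_ack=2000 B_seq=2017 B_ack=0
After event 1: A_seq=0 A_ack=2000 B_seq=2054 B_ack=0
After event 2: A_seq=51 A_ack=2000 B_seq=2054 B_ack=51
After event 3: A_seq=51 A_ack=2054 B_seq=2054 B_ack=51
After event 4: A_seq=51 A_ack=2054 B_seq=2054 B_ack=51
After event 5: A_seq=51 A_ack=2220 B_seq=2220 B_ack=51
After event 6: A_seq=222 A_ack=2220 B_seq=2220 B_ack=222

Answer: 222 2220 2220 222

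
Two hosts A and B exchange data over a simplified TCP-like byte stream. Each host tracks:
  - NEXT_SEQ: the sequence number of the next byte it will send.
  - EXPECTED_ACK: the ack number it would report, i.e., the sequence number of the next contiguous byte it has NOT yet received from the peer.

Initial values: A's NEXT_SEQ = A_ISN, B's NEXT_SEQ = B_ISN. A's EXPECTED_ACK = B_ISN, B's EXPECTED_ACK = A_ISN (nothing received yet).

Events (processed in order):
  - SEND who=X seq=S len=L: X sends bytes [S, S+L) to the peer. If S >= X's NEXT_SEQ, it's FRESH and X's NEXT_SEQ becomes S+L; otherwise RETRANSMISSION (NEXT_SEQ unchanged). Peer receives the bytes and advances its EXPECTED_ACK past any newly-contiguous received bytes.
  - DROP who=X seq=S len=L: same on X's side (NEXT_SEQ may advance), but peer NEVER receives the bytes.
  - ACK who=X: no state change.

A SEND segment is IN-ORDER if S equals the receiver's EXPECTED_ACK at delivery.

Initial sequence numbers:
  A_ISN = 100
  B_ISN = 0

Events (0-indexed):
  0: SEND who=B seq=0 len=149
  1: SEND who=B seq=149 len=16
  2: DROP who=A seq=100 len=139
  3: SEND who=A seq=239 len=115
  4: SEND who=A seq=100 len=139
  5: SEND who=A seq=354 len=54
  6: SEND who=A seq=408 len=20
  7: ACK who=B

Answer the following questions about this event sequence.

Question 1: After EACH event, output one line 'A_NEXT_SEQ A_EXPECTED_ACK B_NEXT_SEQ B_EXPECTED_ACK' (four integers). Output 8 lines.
100 149 149 100
100 165 165 100
239 165 165 100
354 165 165 100
354 165 165 354
408 165 165 408
428 165 165 428
428 165 165 428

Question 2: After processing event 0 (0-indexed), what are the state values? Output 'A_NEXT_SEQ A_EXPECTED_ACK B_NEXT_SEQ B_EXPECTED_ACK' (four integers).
After event 0: A_seq=100 A_ack=149 B_seq=149 B_ack=100

100 149 149 100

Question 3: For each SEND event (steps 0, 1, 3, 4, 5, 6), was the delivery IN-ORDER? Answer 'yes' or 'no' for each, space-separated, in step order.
Answer: yes yes no yes yes yes

Derivation:
Step 0: SEND seq=0 -> in-order
Step 1: SEND seq=149 -> in-order
Step 3: SEND seq=239 -> out-of-order
Step 4: SEND seq=100 -> in-order
Step 5: SEND seq=354 -> in-order
Step 6: SEND seq=408 -> in-order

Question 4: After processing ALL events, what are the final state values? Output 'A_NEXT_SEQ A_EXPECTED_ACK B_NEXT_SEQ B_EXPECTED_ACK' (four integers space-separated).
After event 0: A_seq=100 A_ack=149 B_seq=149 B_ack=100
After event 1: A_seq=100 A_ack=165 B_seq=165 B_ack=100
After event 2: A_seq=239 A_ack=165 B_seq=165 B_ack=100
After event 3: A_seq=354 A_ack=165 B_seq=165 B_ack=100
After event 4: A_seq=354 A_ack=165 B_seq=165 B_ack=354
After event 5: A_seq=408 A_ack=165 B_seq=165 B_ack=408
After event 6: A_seq=428 A_ack=165 B_seq=165 B_ack=428
After event 7: A_seq=428 A_ack=165 B_seq=165 B_ack=428

Answer: 428 165 165 428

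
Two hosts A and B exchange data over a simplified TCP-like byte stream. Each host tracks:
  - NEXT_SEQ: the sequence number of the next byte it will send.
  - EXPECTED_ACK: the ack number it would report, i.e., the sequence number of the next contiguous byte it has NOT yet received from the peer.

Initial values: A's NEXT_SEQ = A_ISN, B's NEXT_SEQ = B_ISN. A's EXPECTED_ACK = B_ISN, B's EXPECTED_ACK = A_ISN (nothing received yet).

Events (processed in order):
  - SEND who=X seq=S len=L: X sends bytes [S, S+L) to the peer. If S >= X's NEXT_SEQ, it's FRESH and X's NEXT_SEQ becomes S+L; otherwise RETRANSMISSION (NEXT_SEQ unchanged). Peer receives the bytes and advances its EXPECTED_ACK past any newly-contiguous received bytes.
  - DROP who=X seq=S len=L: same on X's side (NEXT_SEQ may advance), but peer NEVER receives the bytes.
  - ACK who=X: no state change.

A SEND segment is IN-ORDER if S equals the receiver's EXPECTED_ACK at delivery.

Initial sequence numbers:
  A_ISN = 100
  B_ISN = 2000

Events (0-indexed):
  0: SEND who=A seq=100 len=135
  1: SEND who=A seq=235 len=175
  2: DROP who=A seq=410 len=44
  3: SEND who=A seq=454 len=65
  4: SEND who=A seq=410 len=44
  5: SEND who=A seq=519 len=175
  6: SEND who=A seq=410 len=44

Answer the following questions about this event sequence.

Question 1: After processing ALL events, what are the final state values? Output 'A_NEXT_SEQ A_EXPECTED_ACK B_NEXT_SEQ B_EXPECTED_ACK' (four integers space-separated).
After event 0: A_seq=235 A_ack=2000 B_seq=2000 B_ack=235
After event 1: A_seq=410 A_ack=2000 B_seq=2000 B_ack=410
After event 2: A_seq=454 A_ack=2000 B_seq=2000 B_ack=410
After event 3: A_seq=519 A_ack=2000 B_seq=2000 B_ack=410
After event 4: A_seq=519 A_ack=2000 B_seq=2000 B_ack=519
After event 5: A_seq=694 A_ack=2000 B_seq=2000 B_ack=694
After event 6: A_seq=694 A_ack=2000 B_seq=2000 B_ack=694

Answer: 694 2000 2000 694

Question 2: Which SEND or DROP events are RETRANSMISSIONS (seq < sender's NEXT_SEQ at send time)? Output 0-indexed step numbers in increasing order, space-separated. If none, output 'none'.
Answer: 4 6

Derivation:
Step 0: SEND seq=100 -> fresh
Step 1: SEND seq=235 -> fresh
Step 2: DROP seq=410 -> fresh
Step 3: SEND seq=454 -> fresh
Step 4: SEND seq=410 -> retransmit
Step 5: SEND seq=519 -> fresh
Step 6: SEND seq=410 -> retransmit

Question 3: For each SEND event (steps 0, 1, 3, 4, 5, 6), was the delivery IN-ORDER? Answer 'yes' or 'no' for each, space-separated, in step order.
Answer: yes yes no yes yes no

Derivation:
Step 0: SEND seq=100 -> in-order
Step 1: SEND seq=235 -> in-order
Step 3: SEND seq=454 -> out-of-order
Step 4: SEND seq=410 -> in-order
Step 5: SEND seq=519 -> in-order
Step 6: SEND seq=410 -> out-of-order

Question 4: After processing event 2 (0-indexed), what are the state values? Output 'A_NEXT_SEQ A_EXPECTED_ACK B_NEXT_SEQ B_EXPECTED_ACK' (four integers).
After event 0: A_seq=235 A_ack=2000 B_seq=2000 B_ack=235
After event 1: A_seq=410 A_ack=2000 B_seq=2000 B_ack=410
After event 2: A_seq=454 A_ack=2000 B_seq=2000 B_ack=410

454 2000 2000 410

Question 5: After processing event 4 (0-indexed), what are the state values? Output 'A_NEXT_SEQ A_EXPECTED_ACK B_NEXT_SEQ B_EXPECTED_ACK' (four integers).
After event 0: A_seq=235 A_ack=2000 B_seq=2000 B_ack=235
After event 1: A_seq=410 A_ack=2000 B_seq=2000 B_ack=410
After event 2: A_seq=454 A_ack=2000 B_seq=2000 B_ack=410
After event 3: A_seq=519 A_ack=2000 B_seq=2000 B_ack=410
After event 4: A_seq=519 A_ack=2000 B_seq=2000 B_ack=519

519 2000 2000 519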